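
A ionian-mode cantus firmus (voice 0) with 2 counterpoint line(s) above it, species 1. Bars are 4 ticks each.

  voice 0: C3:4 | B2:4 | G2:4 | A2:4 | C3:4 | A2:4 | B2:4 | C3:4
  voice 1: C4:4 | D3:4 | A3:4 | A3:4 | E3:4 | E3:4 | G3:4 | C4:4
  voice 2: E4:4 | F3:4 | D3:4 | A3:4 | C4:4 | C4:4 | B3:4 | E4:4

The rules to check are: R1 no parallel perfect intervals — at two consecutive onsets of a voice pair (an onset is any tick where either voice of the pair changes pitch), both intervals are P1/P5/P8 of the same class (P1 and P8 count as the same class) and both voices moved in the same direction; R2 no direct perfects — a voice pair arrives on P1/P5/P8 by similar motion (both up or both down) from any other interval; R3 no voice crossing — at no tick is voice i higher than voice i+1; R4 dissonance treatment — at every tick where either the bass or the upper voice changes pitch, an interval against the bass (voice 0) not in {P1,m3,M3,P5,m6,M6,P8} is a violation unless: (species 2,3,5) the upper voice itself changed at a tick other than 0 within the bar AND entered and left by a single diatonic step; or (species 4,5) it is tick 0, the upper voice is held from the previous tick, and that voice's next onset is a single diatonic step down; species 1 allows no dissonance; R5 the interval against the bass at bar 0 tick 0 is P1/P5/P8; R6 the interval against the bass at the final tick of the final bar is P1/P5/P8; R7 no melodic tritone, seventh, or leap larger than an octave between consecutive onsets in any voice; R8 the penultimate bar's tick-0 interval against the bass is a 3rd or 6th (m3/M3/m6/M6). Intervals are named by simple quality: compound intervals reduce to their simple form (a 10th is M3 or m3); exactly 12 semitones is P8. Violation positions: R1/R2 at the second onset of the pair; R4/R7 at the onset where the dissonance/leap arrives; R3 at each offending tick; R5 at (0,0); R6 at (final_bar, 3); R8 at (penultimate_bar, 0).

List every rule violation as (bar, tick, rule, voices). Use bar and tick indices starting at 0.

bar 0: v0=C3 v1=C4 v2=E4 downbeat M3
bar 1: v0=B2 v1=D3 v2=F3 downbeat TT
bar 2: v0=G2 v1=A3 v2=D3 downbeat P5
bar 3: v0=A2 v1=A3 v2=A3 downbeat P8
bar 4: v0=C3 v1=E3 v2=C4 downbeat P8
bar 5: v0=A2 v1=E3 v2=C4 downbeat m3
bar 6: v0=B2 v1=G3 v2=B3 downbeat P8
bar 7: v0=C3 v1=C4 v2=E4 downbeat M3
  -> R5 @ bar 0 tick 0 v(0, 2): opens on M3
  -> R4 @ bar 1 tick 0 v(0, 2): B2/F3 TT untreated
  -> R7 @ bar 1 tick 0 v(1,): C4->D3 leap 10st
  -> R7 @ bar 1 tick 0 v(2,): E4->F3 leap 11st
  -> R2 @ bar 2 tick 0 v(0, 2): B2/F3 TT -> G2/D3 P5 similar
  -> R3 @ bar 2 tick 0 v(1, 2): A3 above D3
  -> R4 @ bar 2 tick 0 v(0, 1): G2/A3 M2 untreated
  -> R3 @ bar 2 tick 1 v(1, 2): A3 above D3
  -> R3 @ bar 2 tick 2 v(1, 2): A3 above D3
  -> R3 @ bar 2 tick 3 v(1, 2): A3 above D3
  -> R2 @ bar 3 tick 0 v(0, 2): G2/D3 P5 -> A2/A3 P8 similar
  -> R1 @ bar 4 tick 0 v(0, 2): A2/A3 P8 -> C3/C4 P8 similar
  -> R8 @ bar 6 tick 0 v(0, 2): penult P8 not 3rd/6th
  -> R2 @ bar 7 tick 0 v(0, 1): B2/G3 m6 -> C3/C4 P8 similar
  -> R6 @ bar 7 tick 3 v(0, 2): closes on M3

(0, 0, R5, (0, 2))
(1, 0, R4, (0, 2))
(1, 0, R7, (1,))
(1, 0, R7, (2,))
(2, 0, R2, (0, 2))
(2, 0, R3, (1, 2))
(2, 0, R4, (0, 1))
(2, 1, R3, (1, 2))
(2, 2, R3, (1, 2))
(2, 3, R3, (1, 2))
(3, 0, R2, (0, 2))
(4, 0, R1, (0, 2))
(6, 0, R8, (0, 2))
(7, 0, R2, (0, 1))
(7, 3, R6, (0, 2))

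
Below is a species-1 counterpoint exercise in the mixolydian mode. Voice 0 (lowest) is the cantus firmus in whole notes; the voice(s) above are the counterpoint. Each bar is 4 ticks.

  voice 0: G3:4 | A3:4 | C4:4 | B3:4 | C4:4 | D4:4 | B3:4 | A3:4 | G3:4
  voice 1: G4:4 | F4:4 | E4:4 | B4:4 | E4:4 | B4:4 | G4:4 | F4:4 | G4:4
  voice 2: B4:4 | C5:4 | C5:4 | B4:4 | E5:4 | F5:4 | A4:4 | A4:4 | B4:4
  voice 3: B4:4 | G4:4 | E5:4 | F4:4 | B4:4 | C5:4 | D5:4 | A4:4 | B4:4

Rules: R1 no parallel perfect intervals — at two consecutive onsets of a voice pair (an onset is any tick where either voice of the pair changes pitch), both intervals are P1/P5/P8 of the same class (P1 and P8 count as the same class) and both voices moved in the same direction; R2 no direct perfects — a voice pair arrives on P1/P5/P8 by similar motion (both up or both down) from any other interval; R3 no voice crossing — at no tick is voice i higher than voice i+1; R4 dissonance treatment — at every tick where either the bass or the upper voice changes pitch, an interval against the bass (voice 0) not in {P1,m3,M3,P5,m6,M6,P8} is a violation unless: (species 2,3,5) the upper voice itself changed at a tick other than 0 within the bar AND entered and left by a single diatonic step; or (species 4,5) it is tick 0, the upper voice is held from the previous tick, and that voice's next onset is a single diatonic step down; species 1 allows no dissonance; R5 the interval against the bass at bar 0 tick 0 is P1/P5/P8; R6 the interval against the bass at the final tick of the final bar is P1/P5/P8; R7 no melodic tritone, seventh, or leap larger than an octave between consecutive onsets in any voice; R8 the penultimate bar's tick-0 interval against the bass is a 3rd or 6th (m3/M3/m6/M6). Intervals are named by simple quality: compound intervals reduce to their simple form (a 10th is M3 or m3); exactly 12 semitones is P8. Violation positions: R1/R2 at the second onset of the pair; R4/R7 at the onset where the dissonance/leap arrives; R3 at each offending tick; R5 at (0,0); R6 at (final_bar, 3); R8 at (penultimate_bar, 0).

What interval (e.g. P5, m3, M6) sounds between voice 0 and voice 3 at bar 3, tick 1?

TT

voice 0=B3 voice 3=F4 -> TT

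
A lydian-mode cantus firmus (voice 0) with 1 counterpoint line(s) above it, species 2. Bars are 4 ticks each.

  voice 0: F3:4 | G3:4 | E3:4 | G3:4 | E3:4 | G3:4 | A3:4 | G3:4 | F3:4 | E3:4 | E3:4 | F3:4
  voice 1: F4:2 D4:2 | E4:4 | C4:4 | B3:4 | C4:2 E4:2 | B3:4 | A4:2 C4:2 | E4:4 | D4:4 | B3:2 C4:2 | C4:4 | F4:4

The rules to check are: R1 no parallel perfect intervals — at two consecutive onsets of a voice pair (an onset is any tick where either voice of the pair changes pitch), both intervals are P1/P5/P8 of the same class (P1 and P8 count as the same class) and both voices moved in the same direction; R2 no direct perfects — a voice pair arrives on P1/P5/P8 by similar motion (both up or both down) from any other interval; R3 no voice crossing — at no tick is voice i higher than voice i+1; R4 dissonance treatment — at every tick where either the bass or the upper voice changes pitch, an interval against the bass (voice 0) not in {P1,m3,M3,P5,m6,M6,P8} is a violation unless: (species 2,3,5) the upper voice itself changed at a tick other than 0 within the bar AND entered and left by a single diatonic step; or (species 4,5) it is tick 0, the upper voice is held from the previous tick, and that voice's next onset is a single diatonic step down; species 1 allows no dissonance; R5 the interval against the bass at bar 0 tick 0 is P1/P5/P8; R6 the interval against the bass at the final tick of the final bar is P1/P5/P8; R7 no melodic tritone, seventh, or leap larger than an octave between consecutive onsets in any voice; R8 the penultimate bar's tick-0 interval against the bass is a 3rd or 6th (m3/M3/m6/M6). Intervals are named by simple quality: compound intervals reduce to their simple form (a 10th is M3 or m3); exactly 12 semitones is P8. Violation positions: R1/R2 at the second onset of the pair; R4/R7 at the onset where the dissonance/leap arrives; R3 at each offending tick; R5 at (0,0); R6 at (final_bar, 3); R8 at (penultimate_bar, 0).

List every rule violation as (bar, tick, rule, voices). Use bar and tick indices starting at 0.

(6, 0, R2, (0, 1))
(6, 0, R7, (1,))
(9, 0, R2, (0, 1))
(11, 0, R2, (0, 1))

bar 0: v0=F3 v1=F4 downbeat P8
bar 1: v0=G3 v1=E4 downbeat M6
bar 2: v0=E3 v1=C4 downbeat m6
bar 3: v0=G3 v1=B3 downbeat M3
bar 4: v0=E3 v1=C4 downbeat m6
bar 5: v0=G3 v1=B3 downbeat M3
bar 6: v0=A3 v1=A4 downbeat P8
bar 7: v0=G3 v1=E4 downbeat M6
bar 8: v0=F3 v1=D4 downbeat M6
bar 9: v0=E3 v1=B3 downbeat P5
bar 10: v0=E3 v1=C4 downbeat m6
bar 11: v0=F3 v1=F4 downbeat P8
  -> R2 @ bar 6 tick 0 v(0, 1): G3/B3 M3 -> A3/A4 P8 similar
  -> R7 @ bar 6 tick 0 v(1,): B3->A4 leap 10st
  -> R2 @ bar 9 tick 0 v(0, 1): F3/D4 M6 -> E3/B3 P5 similar
  -> R2 @ bar 11 tick 0 v(0, 1): E3/C4 m6 -> F3/F4 P8 similar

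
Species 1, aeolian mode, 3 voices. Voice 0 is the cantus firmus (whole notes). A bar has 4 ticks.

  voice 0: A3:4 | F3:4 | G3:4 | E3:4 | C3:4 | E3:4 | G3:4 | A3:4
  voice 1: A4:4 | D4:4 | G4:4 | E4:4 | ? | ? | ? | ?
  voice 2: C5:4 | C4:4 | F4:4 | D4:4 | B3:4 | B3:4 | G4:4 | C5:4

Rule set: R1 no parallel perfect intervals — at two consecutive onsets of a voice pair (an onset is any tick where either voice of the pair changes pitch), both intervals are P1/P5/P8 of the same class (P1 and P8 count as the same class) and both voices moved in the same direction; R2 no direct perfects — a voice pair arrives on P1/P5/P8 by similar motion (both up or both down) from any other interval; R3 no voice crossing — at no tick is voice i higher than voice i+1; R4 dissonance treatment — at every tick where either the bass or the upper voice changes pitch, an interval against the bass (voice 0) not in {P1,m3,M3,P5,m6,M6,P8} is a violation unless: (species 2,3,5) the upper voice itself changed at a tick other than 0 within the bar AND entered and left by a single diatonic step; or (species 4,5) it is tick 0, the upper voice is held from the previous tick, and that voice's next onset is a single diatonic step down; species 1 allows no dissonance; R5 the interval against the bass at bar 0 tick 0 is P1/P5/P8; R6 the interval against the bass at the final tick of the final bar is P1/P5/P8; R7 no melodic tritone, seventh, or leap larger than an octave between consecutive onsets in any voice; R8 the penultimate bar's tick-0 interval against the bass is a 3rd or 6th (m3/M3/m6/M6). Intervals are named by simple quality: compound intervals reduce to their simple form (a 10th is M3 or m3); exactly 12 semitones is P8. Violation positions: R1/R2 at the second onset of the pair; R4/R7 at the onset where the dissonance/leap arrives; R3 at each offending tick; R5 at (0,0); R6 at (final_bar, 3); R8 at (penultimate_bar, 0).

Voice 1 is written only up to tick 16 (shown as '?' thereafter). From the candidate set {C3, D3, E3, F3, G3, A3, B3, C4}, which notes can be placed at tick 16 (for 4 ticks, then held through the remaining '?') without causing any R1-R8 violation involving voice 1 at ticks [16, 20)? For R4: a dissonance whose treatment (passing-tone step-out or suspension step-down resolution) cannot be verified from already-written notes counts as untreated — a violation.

{A3}

C3: violates R1,R7
D3: violates R4,R7
E3: violates R2
F3: violates R4,R7
G3: violates R2
A3: legal
B3: violates R2,R4
C4: violates R1,R3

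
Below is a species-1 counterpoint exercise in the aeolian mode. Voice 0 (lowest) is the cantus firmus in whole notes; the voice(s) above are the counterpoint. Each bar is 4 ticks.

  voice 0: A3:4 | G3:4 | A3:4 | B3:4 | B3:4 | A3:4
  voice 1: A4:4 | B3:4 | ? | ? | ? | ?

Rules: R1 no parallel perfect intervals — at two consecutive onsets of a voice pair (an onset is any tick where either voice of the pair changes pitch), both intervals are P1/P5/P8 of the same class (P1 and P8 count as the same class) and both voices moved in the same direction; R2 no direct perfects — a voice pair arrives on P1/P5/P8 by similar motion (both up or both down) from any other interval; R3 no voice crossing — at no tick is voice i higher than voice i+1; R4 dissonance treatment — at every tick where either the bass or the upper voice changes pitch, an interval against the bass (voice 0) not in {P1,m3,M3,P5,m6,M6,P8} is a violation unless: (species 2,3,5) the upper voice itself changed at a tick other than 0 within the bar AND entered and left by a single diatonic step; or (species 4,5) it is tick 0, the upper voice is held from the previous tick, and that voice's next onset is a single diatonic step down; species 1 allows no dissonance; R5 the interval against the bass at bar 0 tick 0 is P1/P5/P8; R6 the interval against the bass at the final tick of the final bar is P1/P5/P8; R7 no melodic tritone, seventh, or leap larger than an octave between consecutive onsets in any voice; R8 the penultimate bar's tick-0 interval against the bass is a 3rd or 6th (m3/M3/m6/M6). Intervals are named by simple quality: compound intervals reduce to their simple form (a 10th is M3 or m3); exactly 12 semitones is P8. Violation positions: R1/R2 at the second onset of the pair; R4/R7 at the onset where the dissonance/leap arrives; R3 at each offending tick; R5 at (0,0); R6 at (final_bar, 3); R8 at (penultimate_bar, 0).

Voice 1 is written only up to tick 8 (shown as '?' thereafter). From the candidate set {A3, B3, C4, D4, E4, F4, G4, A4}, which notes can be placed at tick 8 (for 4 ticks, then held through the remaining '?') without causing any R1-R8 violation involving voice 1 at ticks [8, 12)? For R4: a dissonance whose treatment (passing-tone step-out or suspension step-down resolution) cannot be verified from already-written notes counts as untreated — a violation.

A3: legal
B3: violates R4
C4: legal
D4: violates R4
E4: violates R2
F4: violates R7
G4: violates R4
A4: violates R2,R7

{A3, C4}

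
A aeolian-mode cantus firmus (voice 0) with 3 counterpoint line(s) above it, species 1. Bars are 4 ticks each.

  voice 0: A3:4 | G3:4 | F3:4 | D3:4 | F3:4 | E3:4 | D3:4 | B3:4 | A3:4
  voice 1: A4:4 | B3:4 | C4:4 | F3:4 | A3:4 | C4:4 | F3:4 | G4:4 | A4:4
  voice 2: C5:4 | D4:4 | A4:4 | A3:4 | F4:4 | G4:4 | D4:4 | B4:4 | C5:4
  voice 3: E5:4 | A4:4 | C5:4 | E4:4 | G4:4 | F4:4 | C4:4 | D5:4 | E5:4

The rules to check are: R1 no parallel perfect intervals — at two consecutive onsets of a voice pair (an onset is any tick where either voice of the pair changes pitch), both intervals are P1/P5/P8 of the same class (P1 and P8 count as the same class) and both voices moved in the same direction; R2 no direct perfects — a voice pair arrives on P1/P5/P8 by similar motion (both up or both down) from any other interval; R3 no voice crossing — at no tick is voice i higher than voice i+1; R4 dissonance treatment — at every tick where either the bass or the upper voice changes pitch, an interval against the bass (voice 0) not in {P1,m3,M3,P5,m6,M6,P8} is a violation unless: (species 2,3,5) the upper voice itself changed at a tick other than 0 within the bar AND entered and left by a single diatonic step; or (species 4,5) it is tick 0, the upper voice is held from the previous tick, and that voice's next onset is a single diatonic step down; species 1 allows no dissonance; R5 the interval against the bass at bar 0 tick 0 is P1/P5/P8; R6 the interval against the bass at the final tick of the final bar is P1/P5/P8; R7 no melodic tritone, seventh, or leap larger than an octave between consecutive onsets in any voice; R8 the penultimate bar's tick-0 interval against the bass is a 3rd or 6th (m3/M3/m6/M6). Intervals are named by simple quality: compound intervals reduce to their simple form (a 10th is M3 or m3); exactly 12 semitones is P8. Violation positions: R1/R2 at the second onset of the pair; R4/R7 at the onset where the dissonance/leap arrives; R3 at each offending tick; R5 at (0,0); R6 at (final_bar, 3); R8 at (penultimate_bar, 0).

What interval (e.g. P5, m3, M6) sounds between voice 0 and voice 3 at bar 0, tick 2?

voice 0=A3 voice 3=E5 -> P5

P5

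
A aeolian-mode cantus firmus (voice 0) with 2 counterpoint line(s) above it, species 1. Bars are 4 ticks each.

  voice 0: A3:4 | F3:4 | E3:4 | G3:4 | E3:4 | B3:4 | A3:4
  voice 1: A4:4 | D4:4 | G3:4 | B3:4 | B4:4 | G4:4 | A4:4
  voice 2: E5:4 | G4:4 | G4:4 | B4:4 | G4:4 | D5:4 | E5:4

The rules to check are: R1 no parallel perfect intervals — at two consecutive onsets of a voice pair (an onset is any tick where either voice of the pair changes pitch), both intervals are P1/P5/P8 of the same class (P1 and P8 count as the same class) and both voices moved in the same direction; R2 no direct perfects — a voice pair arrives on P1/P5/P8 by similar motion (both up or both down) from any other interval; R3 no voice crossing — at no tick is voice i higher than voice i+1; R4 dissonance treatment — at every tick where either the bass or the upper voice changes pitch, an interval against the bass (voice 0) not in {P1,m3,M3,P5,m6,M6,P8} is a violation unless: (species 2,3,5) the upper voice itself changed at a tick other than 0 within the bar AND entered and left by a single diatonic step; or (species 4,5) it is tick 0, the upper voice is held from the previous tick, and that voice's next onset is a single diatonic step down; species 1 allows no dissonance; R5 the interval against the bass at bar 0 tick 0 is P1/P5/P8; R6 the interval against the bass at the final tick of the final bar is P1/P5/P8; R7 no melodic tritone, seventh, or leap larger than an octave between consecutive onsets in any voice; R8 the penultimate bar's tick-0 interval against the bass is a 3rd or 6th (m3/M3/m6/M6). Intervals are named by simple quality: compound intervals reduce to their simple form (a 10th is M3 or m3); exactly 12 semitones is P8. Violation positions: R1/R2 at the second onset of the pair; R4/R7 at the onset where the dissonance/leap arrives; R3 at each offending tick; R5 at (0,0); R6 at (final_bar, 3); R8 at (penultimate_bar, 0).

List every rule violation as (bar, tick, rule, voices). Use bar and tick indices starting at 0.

(1, 0, R4, (0, 2))
(3, 0, R1, (1, 2))
(4, 0, R3, (1, 2))
(4, 1, R3, (1, 2))
(4, 2, R3, (1, 2))
(4, 3, R3, (1, 2))
(6, 0, R1, (1, 2))

bar 0: v0=A3 v1=A4 v2=E5 downbeat P5
bar 1: v0=F3 v1=D4 v2=G4 downbeat M2
bar 2: v0=E3 v1=G3 v2=G4 downbeat m3
bar 3: v0=G3 v1=B3 v2=B4 downbeat M3
bar 4: v0=E3 v1=B4 v2=G4 downbeat m3
bar 5: v0=B3 v1=G4 v2=D5 downbeat m3
bar 6: v0=A3 v1=A4 v2=E5 downbeat P5
  -> R4 @ bar 1 tick 0 v(0, 2): F3/G4 M2 untreated
  -> R1 @ bar 3 tick 0 v(1, 2): G3/G4 P8 -> B3/B4 P8 similar
  -> R3 @ bar 4 tick 0 v(1, 2): B4 above G4
  -> R3 @ bar 4 tick 1 v(1, 2): B4 above G4
  -> R3 @ bar 4 tick 2 v(1, 2): B4 above G4
  -> R3 @ bar 4 tick 3 v(1, 2): B4 above G4
  -> R1 @ bar 6 tick 0 v(1, 2): G4/D5 P5 -> A4/E5 P5 similar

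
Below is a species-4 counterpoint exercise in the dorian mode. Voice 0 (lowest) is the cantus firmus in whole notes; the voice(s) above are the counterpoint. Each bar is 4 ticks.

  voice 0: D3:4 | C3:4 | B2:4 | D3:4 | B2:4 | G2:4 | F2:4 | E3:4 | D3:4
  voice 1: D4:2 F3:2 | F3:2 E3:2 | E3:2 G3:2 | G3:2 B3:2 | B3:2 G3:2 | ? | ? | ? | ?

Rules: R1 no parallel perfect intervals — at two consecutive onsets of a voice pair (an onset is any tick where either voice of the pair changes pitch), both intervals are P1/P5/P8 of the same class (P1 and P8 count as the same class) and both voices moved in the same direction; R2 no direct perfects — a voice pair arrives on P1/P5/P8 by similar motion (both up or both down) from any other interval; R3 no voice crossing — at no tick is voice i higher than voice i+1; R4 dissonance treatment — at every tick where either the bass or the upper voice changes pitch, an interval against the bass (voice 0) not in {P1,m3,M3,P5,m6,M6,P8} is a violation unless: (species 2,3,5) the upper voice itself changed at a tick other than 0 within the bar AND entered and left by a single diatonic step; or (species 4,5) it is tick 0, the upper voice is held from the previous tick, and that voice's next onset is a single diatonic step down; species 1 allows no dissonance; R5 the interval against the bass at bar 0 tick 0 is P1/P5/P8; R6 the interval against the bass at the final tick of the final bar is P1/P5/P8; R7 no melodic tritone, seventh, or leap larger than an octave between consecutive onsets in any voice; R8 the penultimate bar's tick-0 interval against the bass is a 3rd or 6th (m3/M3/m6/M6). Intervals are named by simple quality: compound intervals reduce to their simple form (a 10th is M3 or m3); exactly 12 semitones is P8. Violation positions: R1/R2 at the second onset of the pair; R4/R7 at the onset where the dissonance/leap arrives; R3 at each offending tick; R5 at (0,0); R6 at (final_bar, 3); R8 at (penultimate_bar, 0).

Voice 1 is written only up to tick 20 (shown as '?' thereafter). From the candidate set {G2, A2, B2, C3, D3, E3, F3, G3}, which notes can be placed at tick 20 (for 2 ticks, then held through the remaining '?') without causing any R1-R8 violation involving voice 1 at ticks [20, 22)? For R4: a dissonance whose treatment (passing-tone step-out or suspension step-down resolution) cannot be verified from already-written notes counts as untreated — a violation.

{B2, E3, G3}

G2: violates R2
A2: violates R4,R7
B2: legal
C3: violates R4
D3: violates R2
E3: legal
F3: violates R4
G3: legal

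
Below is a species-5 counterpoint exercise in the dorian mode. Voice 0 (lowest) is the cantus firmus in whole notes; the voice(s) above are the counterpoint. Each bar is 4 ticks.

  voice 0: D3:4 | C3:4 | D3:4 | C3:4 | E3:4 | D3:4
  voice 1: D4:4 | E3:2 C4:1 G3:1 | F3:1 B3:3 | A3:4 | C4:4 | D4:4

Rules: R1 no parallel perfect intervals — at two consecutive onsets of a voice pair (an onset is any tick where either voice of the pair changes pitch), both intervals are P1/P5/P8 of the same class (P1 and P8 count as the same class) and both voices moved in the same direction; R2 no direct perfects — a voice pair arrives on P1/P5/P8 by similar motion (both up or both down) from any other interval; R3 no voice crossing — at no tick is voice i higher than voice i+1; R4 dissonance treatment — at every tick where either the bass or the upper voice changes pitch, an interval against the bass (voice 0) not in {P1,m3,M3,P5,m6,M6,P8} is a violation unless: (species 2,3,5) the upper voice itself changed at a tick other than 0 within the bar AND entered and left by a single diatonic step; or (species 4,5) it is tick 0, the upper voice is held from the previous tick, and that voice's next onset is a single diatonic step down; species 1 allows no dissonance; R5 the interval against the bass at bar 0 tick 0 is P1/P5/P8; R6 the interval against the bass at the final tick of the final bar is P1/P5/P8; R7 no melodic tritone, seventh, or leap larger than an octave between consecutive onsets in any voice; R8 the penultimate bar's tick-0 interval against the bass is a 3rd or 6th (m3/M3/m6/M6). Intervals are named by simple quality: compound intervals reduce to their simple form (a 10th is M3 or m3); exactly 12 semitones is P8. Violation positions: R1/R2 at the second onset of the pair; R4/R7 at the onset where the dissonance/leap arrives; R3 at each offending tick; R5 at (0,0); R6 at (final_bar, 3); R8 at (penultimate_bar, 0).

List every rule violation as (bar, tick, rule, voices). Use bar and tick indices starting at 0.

bar 0: v0=D3 v1=D4 downbeat P8
bar 1: v0=C3 v1=E3 downbeat M3
bar 2: v0=D3 v1=F3 downbeat m3
bar 3: v0=C3 v1=A3 downbeat M6
bar 4: v0=E3 v1=C4 downbeat m6
bar 5: v0=D3 v1=D4 downbeat P8
  -> R7 @ bar 1 tick 0 v(1,): D4->E3 leap 10st
  -> R7 @ bar 2 tick 1 v(1,): F3->B3 leap 6st

(1, 0, R7, (1,))
(2, 1, R7, (1,))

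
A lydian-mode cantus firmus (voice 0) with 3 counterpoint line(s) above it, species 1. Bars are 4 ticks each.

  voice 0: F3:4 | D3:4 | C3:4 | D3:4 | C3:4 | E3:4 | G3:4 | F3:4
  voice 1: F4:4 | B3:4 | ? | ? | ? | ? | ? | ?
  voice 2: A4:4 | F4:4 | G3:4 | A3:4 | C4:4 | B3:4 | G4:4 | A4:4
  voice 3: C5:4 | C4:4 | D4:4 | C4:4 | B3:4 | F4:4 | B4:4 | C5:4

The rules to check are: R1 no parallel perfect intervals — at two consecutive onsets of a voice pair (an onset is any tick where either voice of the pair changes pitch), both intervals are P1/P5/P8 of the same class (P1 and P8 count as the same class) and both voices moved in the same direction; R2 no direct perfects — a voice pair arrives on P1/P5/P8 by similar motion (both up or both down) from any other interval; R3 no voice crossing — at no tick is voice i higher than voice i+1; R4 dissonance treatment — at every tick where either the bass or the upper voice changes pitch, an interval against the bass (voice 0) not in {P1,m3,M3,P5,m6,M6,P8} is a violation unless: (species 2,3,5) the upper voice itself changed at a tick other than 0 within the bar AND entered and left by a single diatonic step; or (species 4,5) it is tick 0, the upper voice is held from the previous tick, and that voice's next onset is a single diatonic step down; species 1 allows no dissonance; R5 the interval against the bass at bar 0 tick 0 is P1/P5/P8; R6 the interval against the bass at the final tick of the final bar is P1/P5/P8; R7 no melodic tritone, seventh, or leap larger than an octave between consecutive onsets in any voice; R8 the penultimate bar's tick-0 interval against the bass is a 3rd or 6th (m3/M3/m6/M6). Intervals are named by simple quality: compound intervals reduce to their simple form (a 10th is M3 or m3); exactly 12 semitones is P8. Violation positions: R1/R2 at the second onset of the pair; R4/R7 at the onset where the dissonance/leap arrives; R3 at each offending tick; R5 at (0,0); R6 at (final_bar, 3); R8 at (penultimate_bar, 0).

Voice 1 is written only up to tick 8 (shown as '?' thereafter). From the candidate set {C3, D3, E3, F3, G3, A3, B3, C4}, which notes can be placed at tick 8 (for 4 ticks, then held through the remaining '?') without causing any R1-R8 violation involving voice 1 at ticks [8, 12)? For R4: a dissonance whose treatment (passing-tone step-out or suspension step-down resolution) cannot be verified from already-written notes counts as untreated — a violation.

{E3}

C3: violates R2,R7
D3: violates R4
E3: legal
F3: violates R4,R7
G3: violates R2
A3: violates R3
B3: violates R3,R4
C4: violates R3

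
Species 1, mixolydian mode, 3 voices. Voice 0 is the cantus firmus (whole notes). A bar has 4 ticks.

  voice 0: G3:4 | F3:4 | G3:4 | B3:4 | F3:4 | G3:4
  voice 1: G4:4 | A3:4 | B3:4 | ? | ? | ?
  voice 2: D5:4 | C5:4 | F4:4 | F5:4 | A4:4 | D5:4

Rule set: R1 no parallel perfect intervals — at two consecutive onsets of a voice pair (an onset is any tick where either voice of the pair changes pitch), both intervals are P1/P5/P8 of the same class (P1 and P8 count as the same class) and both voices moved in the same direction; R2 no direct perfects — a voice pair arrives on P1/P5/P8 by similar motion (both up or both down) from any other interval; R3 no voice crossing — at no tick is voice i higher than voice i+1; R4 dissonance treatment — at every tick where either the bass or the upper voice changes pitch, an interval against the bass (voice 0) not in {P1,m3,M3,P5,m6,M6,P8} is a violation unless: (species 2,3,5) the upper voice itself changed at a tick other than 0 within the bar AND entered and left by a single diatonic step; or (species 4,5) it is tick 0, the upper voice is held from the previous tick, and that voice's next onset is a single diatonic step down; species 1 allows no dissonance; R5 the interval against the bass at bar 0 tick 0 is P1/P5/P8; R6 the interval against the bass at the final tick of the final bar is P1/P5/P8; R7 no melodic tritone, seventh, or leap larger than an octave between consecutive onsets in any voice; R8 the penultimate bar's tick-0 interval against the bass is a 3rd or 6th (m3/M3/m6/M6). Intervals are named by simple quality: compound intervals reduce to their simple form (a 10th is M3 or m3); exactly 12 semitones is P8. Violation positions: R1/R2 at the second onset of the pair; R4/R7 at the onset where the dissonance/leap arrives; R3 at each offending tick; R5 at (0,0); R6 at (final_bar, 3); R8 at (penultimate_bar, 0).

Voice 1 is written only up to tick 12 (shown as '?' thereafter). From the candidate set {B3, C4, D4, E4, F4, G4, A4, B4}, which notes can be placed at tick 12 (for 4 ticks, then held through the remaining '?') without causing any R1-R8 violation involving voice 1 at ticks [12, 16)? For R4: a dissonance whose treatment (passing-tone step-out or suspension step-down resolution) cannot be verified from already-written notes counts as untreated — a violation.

B3: legal
C4: violates R4
D4: legal
E4: violates R4
F4: violates R2,R4,R7
G4: legal
A4: violates R4,R7
B4: violates R2

{B3, D4, G4}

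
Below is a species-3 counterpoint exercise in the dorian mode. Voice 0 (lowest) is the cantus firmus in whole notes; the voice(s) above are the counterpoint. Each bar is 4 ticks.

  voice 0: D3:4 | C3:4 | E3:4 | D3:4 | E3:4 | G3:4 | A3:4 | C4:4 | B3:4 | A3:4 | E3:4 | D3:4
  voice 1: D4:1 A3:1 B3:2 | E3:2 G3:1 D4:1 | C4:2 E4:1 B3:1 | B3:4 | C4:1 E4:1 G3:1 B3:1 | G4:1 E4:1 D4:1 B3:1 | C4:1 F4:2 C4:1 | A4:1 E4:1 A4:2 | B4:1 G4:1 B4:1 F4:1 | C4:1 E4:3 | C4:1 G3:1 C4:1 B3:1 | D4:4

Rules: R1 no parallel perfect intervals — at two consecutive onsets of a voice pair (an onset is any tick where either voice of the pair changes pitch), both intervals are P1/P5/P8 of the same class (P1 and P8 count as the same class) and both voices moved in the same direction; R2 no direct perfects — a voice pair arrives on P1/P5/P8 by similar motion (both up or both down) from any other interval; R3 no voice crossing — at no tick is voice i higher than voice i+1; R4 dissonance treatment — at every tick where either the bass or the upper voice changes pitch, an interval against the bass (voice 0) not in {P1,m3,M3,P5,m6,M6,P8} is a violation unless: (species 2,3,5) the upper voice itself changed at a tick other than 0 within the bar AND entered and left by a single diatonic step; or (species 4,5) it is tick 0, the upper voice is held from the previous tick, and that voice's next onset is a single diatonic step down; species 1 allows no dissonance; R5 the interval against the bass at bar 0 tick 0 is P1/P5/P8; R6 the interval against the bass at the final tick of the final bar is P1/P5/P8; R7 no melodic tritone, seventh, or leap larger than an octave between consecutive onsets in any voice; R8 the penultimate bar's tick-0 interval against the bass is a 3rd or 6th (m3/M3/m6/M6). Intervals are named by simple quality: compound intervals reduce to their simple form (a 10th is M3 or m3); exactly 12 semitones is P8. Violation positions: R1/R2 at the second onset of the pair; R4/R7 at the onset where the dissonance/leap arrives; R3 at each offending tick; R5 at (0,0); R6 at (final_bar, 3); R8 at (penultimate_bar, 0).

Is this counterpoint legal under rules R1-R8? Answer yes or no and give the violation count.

No (4 violations)

bar 0: v0=D3 v1=D4 (P8)
bar 1: v0=C3 v1=E3 (M3)
bar 2: v0=E3 v1=C4 (m6)
bar 3: v0=D3 v1=B3 (M6)
bar 4: v0=E3 v1=C4 (m6)
bar 5: v0=G3 v1=G4 (P8)
bar 6: v0=A3 v1=C4 (m3)
bar 7: v0=C4 v1=A4 (M6)
bar 8: v0=B3 v1=B4 (P8)
bar 9: v0=A3 v1=C4 (m3)
bar 10: v0=E3 v1=C4 (m6)
bar 11: v0=D3 v1=D4 (P8)
  R4 @ bar1.3: C3/D4 M2 untreated
  R2 @ bar5.0: E3/B3 P5 -> G3/G4 P8 similar
  R4 @ bar8.3: B3/F4 TT untreated
  R7 @ bar8.3: B4->F4 leap 6st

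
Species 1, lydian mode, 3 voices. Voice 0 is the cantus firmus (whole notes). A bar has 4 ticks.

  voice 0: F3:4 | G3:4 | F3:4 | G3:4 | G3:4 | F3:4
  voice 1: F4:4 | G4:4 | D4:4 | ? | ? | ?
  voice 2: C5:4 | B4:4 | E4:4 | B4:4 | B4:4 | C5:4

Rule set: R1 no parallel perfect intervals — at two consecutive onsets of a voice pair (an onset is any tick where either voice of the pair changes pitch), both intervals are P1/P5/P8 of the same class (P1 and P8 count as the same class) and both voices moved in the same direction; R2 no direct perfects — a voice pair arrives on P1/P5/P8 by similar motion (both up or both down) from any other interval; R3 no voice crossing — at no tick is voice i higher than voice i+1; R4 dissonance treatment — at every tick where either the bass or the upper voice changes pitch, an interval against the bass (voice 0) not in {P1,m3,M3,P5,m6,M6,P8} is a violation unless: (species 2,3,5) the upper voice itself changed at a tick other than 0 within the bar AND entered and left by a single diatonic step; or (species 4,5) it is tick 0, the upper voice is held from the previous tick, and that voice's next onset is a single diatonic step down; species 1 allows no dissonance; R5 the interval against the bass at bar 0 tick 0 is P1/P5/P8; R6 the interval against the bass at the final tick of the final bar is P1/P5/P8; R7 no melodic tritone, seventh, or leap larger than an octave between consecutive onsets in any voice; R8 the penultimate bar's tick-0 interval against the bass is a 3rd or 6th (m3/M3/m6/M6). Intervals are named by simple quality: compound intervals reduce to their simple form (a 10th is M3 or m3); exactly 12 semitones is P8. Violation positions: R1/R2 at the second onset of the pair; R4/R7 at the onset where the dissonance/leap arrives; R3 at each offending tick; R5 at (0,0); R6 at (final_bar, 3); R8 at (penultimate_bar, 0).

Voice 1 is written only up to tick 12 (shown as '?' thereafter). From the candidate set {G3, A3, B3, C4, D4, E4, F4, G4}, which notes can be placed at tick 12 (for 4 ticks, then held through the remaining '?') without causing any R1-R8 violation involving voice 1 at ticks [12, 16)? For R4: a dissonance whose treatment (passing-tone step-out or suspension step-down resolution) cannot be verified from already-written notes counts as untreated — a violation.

{B3, D4, G3}

G3: legal
A3: violates R4
B3: legal
C4: violates R4
D4: legal
E4: violates R2
F4: violates R4
G4: violates R2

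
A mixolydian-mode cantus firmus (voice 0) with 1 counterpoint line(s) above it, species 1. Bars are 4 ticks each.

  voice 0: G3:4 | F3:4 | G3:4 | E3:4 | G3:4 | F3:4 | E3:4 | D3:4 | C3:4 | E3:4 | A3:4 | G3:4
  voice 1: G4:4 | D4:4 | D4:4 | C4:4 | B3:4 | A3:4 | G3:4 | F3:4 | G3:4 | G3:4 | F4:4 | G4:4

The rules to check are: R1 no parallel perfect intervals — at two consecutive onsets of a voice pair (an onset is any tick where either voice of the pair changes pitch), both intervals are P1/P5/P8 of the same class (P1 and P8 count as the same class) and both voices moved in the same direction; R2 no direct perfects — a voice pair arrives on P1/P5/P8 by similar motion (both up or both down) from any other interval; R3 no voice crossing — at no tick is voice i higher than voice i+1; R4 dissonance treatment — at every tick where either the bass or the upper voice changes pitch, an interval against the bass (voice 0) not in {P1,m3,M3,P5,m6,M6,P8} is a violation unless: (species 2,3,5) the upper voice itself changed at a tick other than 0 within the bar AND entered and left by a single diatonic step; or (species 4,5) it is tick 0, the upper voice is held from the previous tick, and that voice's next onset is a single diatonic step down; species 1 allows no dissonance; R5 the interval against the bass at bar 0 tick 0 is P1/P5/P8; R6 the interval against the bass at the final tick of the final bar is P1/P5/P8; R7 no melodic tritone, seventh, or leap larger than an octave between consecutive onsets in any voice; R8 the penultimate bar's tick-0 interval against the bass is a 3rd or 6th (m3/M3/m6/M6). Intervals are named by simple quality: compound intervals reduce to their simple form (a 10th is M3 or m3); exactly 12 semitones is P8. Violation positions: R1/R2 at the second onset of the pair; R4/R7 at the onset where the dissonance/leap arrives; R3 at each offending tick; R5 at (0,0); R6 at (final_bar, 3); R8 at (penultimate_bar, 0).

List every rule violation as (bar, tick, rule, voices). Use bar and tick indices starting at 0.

(10, 0, R7, (1,))

bar 0: v0=G3 v1=G4 downbeat P8
bar 1: v0=F3 v1=D4 downbeat M6
bar 2: v0=G3 v1=D4 downbeat P5
bar 3: v0=E3 v1=C4 downbeat m6
bar 4: v0=G3 v1=B3 downbeat M3
bar 5: v0=F3 v1=A3 downbeat M3
bar 6: v0=E3 v1=G3 downbeat m3
bar 7: v0=D3 v1=F3 downbeat m3
bar 8: v0=C3 v1=G3 downbeat P5
bar 9: v0=E3 v1=G3 downbeat m3
bar 10: v0=A3 v1=F4 downbeat m6
bar 11: v0=G3 v1=G4 downbeat P8
  -> R7 @ bar 10 tick 0 v(1,): G3->F4 leap 10st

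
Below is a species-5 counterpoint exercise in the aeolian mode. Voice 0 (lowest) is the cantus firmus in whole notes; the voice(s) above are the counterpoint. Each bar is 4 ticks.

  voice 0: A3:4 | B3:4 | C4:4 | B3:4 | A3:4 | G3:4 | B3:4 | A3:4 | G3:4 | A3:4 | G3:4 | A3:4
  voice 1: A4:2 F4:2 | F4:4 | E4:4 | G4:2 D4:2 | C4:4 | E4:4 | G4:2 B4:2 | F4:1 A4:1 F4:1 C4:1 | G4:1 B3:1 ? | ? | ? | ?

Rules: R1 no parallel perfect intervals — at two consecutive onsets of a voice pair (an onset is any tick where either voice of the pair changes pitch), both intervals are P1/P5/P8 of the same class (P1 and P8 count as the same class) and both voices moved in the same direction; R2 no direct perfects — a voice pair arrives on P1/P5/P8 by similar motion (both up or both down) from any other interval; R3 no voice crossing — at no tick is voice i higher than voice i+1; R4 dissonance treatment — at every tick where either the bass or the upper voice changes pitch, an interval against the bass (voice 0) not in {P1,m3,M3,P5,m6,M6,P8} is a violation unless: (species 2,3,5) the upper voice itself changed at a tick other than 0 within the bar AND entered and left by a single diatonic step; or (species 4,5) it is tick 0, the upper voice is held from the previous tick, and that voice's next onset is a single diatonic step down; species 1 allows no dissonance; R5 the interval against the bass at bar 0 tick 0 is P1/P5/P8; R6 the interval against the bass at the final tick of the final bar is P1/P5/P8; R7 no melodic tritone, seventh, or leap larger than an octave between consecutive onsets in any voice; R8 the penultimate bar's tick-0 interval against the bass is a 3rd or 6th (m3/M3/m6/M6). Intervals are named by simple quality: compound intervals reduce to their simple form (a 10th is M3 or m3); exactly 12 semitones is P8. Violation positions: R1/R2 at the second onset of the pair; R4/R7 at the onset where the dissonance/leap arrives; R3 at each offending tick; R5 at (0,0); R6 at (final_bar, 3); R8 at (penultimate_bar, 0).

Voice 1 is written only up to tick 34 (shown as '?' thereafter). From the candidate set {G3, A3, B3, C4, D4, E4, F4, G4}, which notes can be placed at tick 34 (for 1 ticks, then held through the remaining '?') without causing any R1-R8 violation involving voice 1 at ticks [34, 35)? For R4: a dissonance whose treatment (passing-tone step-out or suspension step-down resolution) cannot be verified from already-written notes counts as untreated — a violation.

{B3, D4, E4, G3, G4}

G3: legal
A3: violates R4
B3: legal
C4: violates R4
D4: legal
E4: legal
F4: violates R4,R7
G4: legal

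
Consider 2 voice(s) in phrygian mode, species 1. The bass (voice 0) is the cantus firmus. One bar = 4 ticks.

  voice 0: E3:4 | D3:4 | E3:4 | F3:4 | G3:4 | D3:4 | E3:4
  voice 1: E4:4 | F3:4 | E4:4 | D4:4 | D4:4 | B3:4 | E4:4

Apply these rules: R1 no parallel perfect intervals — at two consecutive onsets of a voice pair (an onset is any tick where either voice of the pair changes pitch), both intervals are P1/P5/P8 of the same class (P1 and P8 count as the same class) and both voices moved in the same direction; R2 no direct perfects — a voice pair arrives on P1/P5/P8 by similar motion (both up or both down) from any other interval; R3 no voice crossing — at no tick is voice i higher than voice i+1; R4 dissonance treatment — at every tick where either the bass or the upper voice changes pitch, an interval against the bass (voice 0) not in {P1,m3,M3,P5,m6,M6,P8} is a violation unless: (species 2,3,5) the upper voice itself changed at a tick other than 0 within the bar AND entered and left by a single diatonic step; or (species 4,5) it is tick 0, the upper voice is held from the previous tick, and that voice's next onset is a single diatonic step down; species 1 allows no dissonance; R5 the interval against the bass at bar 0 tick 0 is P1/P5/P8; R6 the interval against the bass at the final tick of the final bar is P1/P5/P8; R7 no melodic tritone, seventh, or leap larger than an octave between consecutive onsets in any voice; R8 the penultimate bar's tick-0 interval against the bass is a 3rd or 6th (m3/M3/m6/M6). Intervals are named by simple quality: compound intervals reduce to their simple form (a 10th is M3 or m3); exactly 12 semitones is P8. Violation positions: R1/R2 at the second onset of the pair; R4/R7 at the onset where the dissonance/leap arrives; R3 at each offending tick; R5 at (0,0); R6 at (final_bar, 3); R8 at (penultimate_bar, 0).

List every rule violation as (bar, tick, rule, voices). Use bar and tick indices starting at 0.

(1, 0, R7, (1,))
(2, 0, R2, (0, 1))
(2, 0, R7, (1,))
(6, 0, R2, (0, 1))

bar 0: v0=E3 v1=E4 downbeat P8
bar 1: v0=D3 v1=F3 downbeat m3
bar 2: v0=E3 v1=E4 downbeat P8
bar 3: v0=F3 v1=D4 downbeat M6
bar 4: v0=G3 v1=D4 downbeat P5
bar 5: v0=D3 v1=B3 downbeat M6
bar 6: v0=E3 v1=E4 downbeat P8
  -> R7 @ bar 1 tick 0 v(1,): E4->F3 leap 11st
  -> R2 @ bar 2 tick 0 v(0, 1): D3/F3 m3 -> E3/E4 P8 similar
  -> R7 @ bar 2 tick 0 v(1,): F3->E4 leap 11st
  -> R2 @ bar 6 tick 0 v(0, 1): D3/B3 M6 -> E3/E4 P8 similar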